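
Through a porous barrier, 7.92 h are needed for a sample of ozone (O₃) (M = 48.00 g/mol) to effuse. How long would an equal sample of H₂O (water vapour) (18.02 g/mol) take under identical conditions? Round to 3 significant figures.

Since effusion rate ∝ 1/√M, t_H₂O/t_O₃ = √(M_H₂O/M_O₃) = √(18.02/48.00) = √0.3754 = 0.6127.
So the time for H₂O is 7.92 × 0.6127 = 4.85 h.

4.85 h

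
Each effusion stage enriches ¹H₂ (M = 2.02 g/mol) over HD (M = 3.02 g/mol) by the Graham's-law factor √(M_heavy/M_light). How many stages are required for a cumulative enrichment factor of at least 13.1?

Per stage α = (3.02/2.02)^(1/2) = 1.49505^0.5, giving ln α = 0.2011.
Need α^N ≥ 13.1 ⇒ N ≥ ln(13.1) / ln α = 2.573 / 0.2011 = 12.79.
Rounding up, N = 13 stages.

13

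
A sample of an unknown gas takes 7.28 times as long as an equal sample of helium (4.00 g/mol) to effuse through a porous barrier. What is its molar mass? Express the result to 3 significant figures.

Using Graham's law: t_X/t_He = √(M_X/M_He).
7.28 = √(M_X/4.00)
M_X = 4.00 × 7.28² = 4.00 × 53.00 = 212 g/mol

212 g/mol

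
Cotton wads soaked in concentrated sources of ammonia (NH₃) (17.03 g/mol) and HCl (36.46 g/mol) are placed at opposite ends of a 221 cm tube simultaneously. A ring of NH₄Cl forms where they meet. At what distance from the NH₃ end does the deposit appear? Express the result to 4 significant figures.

131.3 cm

Distances travelled in equal time are proportional to diffusion rates, so d_NH₃/d_HCl = √(M_HCl/M_NH₃) = √(36.46/17.03) = 1.463.
With d_NH₃ + d_HCl = 221 cm, d_HCl = 221/(1 + 1.463) = 89.72 cm.
d_NH₃ = 221 − 89.72 = 131.3 cm.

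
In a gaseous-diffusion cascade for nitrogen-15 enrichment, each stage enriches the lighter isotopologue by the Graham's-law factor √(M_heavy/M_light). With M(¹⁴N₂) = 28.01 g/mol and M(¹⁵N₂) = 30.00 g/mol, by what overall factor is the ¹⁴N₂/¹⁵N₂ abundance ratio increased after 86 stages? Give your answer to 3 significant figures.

Each stage multiplies the ratio by α = √(30.00/28.01), so after 86 stages the overall factor is α^86 = (30.00/28.01)^(86/2).
= 1.07105^43 = 19.1.

19.1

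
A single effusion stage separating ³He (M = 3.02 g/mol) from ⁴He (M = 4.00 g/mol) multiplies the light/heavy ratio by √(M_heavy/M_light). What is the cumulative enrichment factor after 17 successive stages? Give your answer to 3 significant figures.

10.9

Each stage multiplies the ratio by α = √(4.00/3.02), so after 17 stages the overall factor is α^17 = (4.00/3.02)^(17/2).
= 1.32450^(17/2) = 10.9.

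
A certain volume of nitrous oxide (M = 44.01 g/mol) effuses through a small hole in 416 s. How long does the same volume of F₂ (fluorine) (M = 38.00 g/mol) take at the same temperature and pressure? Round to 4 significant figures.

Since effusion rate ∝ 1/√M, t_F₂/t_N₂O = √(M_F₂/M_N₂O) = √(38.00/44.01) = √0.8634 = 0.9292.
So the time for F₂ is 416 × 0.9292 = 386.6 s.

386.6 s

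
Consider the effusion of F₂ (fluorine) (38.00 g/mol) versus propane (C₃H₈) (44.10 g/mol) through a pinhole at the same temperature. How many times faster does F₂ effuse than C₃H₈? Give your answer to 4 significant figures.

1.077

By Graham's law, rate_F₂/rate_C₃H₈ = √(M_C₃H₈/M_F₂) = √(44.10/38.00) = √1.161 = 1.077.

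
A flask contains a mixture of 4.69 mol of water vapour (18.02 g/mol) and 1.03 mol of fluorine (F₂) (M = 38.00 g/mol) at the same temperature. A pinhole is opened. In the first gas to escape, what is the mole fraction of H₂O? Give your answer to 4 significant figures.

Rate_i ∝ x_i/√M_i (Graham's law weighted by mole fraction), so the effusate composition follows n_i/√M_i.
x_H₂O(eff) = (n_H₂O/√M_H₂O) / (n_H₂O/√M_H₂O + n_F₂/√M_F₂)
= (4.69/√18.02) / (4.69/√18.02 + 1.03/√38.00) = 1.105/(1.105 + 0.1671) = 0.8686.

0.8686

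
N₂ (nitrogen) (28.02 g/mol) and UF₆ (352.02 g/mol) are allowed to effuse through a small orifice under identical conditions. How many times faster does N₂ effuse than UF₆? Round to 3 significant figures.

3.54

By Graham's law, rate_N₂/rate_UF₆ = √(M_UF₆/M_N₂) = √(352.02/28.02) = √12.56 = 3.54.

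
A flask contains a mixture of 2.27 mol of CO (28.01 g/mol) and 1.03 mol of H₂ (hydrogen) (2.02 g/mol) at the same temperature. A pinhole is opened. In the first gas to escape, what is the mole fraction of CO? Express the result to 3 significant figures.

0.372

The effusion rate of species i is ∝ p_i/√M_i ∝ n_i/√M_i.
x_CO(eff) = (n_CO/√M_CO) / (n_CO/√M_CO + n_H₂/√M_H₂)
= (2.27/√28.01) / (2.27/√28.01 + 1.03/√2.02) = 0.4289/(0.4289 + 0.7247) = 0.372.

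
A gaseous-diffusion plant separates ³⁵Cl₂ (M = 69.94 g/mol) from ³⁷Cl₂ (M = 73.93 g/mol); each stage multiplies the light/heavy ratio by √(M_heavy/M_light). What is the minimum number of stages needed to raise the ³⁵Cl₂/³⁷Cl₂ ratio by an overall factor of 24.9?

116

Per stage α = (73.93/69.94)^(1/2) = 1.05705^0.5, giving ln α = 0.02774.
Need α^N ≥ 24.9 ⇒ N ≥ ln(24.9) / ln α = 3.215 / 0.02774 = 115.89.
Rounding up, N = 116 stages.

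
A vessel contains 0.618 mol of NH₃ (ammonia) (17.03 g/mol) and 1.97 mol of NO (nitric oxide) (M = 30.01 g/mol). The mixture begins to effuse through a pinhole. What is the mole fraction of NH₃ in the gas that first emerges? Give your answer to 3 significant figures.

Each component's effusion rate ∝ (its partial pressure)·(1/√M) ∝ n_i/√M_i.
So x_NH₃ in the escaping gas = (n_NH₃/√M_NH₃) / Σ(n_i/√M_i)
= (0.618/√17.03) / (0.618/√17.03 + 1.97/√30.01) = 0.1498/(0.1498 + 0.3596) = 0.294.

0.294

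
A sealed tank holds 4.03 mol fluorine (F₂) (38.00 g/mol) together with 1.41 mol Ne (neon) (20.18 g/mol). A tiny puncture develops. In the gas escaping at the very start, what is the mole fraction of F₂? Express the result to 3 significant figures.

0.676

Rate_i ∝ x_i/√M_i (Graham's law weighted by mole fraction), so the effusate composition follows n_i/√M_i.
So x_F₂ in the escaping gas = (n_F₂/√M_F₂) / Σ(n_i/√M_i)
= (4.03/√38.00) / (4.03/√38.00 + 1.41/√20.18) = 0.6538/(0.6538 + 0.3139) = 0.676.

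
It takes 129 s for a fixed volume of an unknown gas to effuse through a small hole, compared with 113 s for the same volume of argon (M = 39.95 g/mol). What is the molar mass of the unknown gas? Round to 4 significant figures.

52.06 g/mol

Graham's law gives t_X/t_Ar = √(M_X/M_Ar).
129/113 = 1.142 = √(M_X/39.95)
M_X = 39.95 × 1.142² = 39.95 × 1.303 = 52.06 g/mol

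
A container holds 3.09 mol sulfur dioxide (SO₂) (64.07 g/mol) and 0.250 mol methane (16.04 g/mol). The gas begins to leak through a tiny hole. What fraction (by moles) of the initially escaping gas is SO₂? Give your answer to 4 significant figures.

0.8608

The effusion rate of species i is ∝ p_i/√M_i ∝ n_i/√M_i.
So x_SO₂ in the escaping gas = (n_SO₂/√M_SO₂) / Σ(n_i/√M_i)
= (3.09/√64.07) / (3.09/√64.07 + 0.250/√16.04) = 0.3860/(0.3860 + 0.06242) = 0.8608.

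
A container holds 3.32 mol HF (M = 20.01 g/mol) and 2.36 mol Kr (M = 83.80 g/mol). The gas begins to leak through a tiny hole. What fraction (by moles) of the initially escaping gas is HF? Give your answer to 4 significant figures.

0.7422

Each component's effusion rate ∝ (its partial pressure)·(1/√M) ∝ n_i/√M_i.
So x_HF in the escaping gas = (n_HF/√M_HF) / Σ(n_i/√M_i)
= (3.32/√20.01) / (3.32/√20.01 + 2.36/√83.80) = 0.7422/(0.7422 + 0.2578) = 0.7422.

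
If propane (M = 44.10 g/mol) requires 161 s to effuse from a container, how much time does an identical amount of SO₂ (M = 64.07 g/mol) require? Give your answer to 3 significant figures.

194 s

Using Graham's law: t_SO₂/t_C₃H₈ = √(M_SO₂/M_C₃H₈) = √(64.07/44.10) = √1.453 = 1.205.
So the time for SO₂ is 161 × 1.205 = 194 s.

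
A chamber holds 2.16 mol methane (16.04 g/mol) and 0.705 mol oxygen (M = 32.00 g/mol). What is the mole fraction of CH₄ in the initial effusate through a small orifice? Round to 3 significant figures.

Effusion rate of each component ∝ n_i/√M_i (partial pressure × 1/√M).
Mole fraction of CH₄ in the effusate = (n_CH₄/√M_CH₄) / (n_CH₄/√M_CH₄ + n_O₂/√M_O₂)
= (2.16/√16.04) / (2.16/√16.04 + 0.705/√32.00) = 0.5393/(0.5393 + 0.1246) = 0.812.

0.812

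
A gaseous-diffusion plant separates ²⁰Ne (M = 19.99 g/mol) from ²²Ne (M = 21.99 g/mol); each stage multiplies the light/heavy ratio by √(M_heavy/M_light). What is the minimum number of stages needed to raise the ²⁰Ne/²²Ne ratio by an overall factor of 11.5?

52

Per stage α = (21.99/19.99)^(1/2) = 1.10005^0.5, giving ln α = 0.04768.
Need α^N ≥ 11.5 ⇒ N ≥ ln(11.5) / ln α = 2.442 / 0.04768 = 51.23.
Rounding up, N = 52 stages.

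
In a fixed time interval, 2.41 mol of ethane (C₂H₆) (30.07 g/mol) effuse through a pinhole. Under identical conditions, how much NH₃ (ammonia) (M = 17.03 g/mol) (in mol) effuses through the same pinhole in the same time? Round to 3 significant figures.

Using Graham's law: rate_NH₃/rate_C₂H₆ = √(M_C₂H₆/M_NH₃) = √(30.07/17.03) = √1.766 = 1.329.
So the amount for NH₃ is 2.41 × 1.329 = 3.20 mol.

3.20 mol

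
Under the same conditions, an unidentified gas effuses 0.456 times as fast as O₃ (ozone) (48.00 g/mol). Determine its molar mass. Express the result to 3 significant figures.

Using Graham's law: rate_X/rate_O₃ = √(M_O₃/M_X).
0.456 = √(48.00/M_X)
M_X = 48.00 / 0.456² = 48.00 / 0.2079 = 231 g/mol

231 g/mol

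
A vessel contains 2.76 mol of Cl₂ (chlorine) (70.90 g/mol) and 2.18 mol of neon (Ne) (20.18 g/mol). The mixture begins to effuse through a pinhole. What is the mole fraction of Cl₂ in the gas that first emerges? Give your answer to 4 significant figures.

0.4031

Rate_i ∝ x_i/√M_i (Graham's law weighted by mole fraction), so the effusate composition follows n_i/√M_i.
So x_Cl₂ in the escaping gas = (n_Cl₂/√M_Cl₂) / Σ(n_i/√M_i)
= (2.76/√70.90) / (2.76/√70.90 + 2.18/√20.18) = 0.3278/(0.3278 + 0.4853) = 0.4031.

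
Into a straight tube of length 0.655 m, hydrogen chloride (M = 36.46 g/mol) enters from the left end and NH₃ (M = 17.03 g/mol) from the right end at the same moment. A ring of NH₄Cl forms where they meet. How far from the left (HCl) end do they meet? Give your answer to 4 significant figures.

Distances travelled in equal time are proportional to diffusion rates, so d_HCl/d_NH₃ = √(M_NH₃/M_HCl) = √(17.03/36.46) = 0.6834.
With d_HCl + d_NH₃ = 0.655 m, d_NH₃ = 0.655/(1 + 0.6834) = 0.3891 m.
d_HCl = 0.655 − 0.3891 = 0.2659 m.

0.2659 m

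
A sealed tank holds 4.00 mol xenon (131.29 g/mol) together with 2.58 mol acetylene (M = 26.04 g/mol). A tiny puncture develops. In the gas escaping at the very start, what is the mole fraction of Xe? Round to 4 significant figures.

0.4084

Each component's effusion rate ∝ (its partial pressure)·(1/√M) ∝ n_i/√M_i.
Mole fraction of Xe in the effusate = (n_Xe/√M_Xe) / (n_Xe/√M_Xe + n_C₂H₂/√M_C₂H₂)
= (4.00/√131.29) / (4.00/√131.29 + 2.58/√26.04) = 0.3491/(0.3491 + 0.5056) = 0.4084.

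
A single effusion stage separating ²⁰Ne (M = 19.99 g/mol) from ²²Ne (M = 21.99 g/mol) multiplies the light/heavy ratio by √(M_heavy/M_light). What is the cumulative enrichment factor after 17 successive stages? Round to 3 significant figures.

Each stage multiplies the ratio by α = √(21.99/19.99), so after 17 stages the overall factor is α^17 = (21.99/19.99)^(17/2).
= 1.10005^(17/2) = 2.25.

2.25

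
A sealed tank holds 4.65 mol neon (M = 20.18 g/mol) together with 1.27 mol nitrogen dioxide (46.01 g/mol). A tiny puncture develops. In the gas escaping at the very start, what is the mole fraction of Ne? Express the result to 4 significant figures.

0.8468

The effusion rate of species i is ∝ p_i/√M_i ∝ n_i/√M_i.
x_Ne(eff) = (n_Ne/√M_Ne) / (n_Ne/√M_Ne + n_NO₂/√M_NO₂)
= (4.65/√20.18) / (4.65/√20.18 + 1.27/√46.01) = 1.035/(1.035 + 0.1872) = 0.8468.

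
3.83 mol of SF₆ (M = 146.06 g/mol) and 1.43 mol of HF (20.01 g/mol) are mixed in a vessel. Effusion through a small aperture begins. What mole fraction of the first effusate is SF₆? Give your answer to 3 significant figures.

0.498

Each component's effusion rate ∝ (its partial pressure)·(1/√M) ∝ n_i/√M_i.
Mole fraction of SF₆ in the effusate = (n_SF₆/√M_SF₆) / (n_SF₆/√M_SF₆ + n_HF/√M_HF)
= (3.83/√146.06) / (3.83/√146.06 + 1.43/√20.01) = 0.3169/(0.3169 + 0.3197) = 0.498.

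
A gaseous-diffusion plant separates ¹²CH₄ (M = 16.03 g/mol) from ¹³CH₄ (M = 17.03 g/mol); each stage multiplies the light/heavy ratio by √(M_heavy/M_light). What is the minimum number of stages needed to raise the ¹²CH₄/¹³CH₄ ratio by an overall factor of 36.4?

119

Per stage α = (17.03/16.03)^(1/2) = 1.06238^0.5, giving ln α = 0.03026.
Need α^N ≥ 36.4 ⇒ N ≥ ln(36.4) / ln α = 3.595 / 0.03026 = 118.80.
Rounding up, N = 119 stages.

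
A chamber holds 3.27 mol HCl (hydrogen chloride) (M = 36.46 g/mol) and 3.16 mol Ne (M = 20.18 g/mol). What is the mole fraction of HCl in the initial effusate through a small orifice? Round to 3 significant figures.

Rate_i ∝ x_i/√M_i (Graham's law weighted by mole fraction), so the effusate composition follows n_i/√M_i.
Mole fraction of HCl in the effusate = (n_HCl/√M_HCl) / (n_HCl/√M_HCl + n_Ne/√M_Ne)
= (3.27/√36.46) / (3.27/√36.46 + 3.16/√20.18) = 0.5416/(0.5416 + 0.7034) = 0.435.

0.435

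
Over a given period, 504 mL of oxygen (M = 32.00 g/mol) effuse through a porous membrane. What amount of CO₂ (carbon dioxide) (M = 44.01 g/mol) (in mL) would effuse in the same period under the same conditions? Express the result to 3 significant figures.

430 mL

By Graham's law, rate_CO₂/rate_O₂ = √(M_O₂/M_CO₂) = √(32.00/44.01) = √0.7271 = 0.8527.
So the volume for CO₂ is 504 × 0.8527 = 430 mL.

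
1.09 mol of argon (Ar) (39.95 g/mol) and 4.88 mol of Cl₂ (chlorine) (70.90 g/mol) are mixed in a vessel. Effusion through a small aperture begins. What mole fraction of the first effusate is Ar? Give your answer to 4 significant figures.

0.2293

The effusion rate of species i is ∝ p_i/√M_i ∝ n_i/√M_i.
x_Ar(eff) = (n_Ar/√M_Ar) / (n_Ar/√M_Ar + n_Cl₂/√M_Cl₂)
= (1.09/√39.95) / (1.09/√39.95 + 4.88/√70.90) = 0.1725/(0.1725 + 0.5796) = 0.2293.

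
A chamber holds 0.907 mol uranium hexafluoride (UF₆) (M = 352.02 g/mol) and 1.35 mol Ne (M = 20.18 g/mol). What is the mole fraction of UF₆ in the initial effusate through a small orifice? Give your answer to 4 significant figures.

Each component's effusion rate ∝ (its partial pressure)·(1/√M) ∝ n_i/√M_i.
So x_UF₆ in the escaping gas = (n_UF₆/√M_UF₆) / Σ(n_i/√M_i)
= (0.907/√352.02) / (0.907/√352.02 + 1.35/√20.18) = 0.04834/(0.04834 + 0.3005) = 0.1386.

0.1386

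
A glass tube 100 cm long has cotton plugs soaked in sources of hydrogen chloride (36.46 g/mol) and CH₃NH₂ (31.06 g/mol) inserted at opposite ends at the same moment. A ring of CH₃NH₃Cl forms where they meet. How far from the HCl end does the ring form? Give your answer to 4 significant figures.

48.00 cm

In equal time, each gas travels a distance ∝ its rate ∝ 1/√M, so d_HCl/d_CH₃NH₂ = √(M_CH₃NH₂/M_HCl) = √(31.06/36.46) = 0.9230.
With d_HCl + d_CH₃NH₂ = 100 cm, d_CH₃NH₂ = 100/(1 + 0.9230) = 52.00 cm.
d_HCl = 100 − 52.00 = 48.00 cm.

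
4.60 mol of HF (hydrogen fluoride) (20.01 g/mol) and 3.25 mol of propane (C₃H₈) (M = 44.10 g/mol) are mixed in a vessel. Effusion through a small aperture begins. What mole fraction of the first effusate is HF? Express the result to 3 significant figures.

Each component's effusion rate ∝ (its partial pressure)·(1/√M) ∝ n_i/√M_i.
x_HF(eff) = (n_HF/√M_HF) / (n_HF/√M_HF + n_C₃H₈/√M_C₃H₈)
= (4.60/√20.01) / (4.60/√20.01 + 3.25/√44.10) = 1.028/(1.028 + 0.4894) = 0.678.

0.678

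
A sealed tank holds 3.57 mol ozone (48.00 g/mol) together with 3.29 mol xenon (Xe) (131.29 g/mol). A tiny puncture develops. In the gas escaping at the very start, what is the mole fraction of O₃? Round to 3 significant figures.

Rate_i ∝ x_i/√M_i (Graham's law weighted by mole fraction), so the effusate composition follows n_i/√M_i.
x_O₃(eff) = (n_O₃/√M_O₃) / (n_O₃/√M_O₃ + n_Xe/√M_Xe)
= (3.57/√48.00) / (3.57/√48.00 + 3.29/√131.29) = 0.5153/(0.5153 + 0.2871) = 0.642.

0.642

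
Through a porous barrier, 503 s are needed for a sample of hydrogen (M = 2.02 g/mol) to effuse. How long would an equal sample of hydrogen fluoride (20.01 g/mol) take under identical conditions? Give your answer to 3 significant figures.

Since effusion rate ∝ 1/√M, t_HF/t_H₂ = √(M_HF/M_H₂) = √(20.01/2.02) = √9.906 = 3.147.
So the time for HF is 503 × 3.147 = 1580 s.

1580 s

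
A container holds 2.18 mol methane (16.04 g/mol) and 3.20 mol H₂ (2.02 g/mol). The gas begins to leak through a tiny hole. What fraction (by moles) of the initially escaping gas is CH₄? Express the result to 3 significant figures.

Effusion rate of each component ∝ n_i/√M_i (partial pressure × 1/√M).
So x_CH₄ in the escaping gas = (n_CH₄/√M_CH₄) / Σ(n_i/√M_i)
= (2.18/√16.04) / (2.18/√16.04 + 3.20/√2.02) = 0.5443/(0.5443 + 2.252) = 0.195.

0.195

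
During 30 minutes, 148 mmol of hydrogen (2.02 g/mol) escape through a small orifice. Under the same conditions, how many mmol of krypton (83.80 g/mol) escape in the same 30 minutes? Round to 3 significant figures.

23.0 mmol

Since effusion rate ∝ 1/√M, rate_Kr/rate_H₂ = √(M_H₂/M_Kr) = √(2.02/83.80) = √0.02411 = 0.1553.
So the amount for Kr is 148 × 0.1553 = 23.0 mmol.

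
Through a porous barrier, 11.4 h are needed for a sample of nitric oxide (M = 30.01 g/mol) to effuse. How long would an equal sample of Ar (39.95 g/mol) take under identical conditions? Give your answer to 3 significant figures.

Graham's law gives t_Ar/t_NO = √(M_Ar/M_NO) = √(39.95/30.01) = √1.331 = 1.154.
So the time for Ar is 11.4 × 1.154 = 13.2 h.

13.2 h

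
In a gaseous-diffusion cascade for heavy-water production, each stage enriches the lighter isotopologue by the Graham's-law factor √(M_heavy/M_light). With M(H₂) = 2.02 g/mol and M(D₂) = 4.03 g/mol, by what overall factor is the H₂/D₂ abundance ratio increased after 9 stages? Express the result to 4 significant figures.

Overall factor = α^9 with α = √(4.03/2.02), i.e. (4.03/2.02)^(9/2).
= 1.99505^(9/2) = 22.38.

22.38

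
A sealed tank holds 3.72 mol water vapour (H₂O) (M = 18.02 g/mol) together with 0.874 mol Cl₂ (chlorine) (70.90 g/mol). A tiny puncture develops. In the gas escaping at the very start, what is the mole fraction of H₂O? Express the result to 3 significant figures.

Effusion rate of each component ∝ n_i/√M_i (partial pressure × 1/√M).
So x_H₂O in the escaping gas = (n_H₂O/√M_H₂O) / Σ(n_i/√M_i)
= (3.72/√18.02) / (3.72/√18.02 + 0.874/√70.90) = 0.8763/(0.8763 + 0.1038) = 0.894.

0.894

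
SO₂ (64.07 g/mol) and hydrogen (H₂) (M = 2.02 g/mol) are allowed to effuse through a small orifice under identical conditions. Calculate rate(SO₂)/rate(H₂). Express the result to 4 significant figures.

Using Graham's law: rate_SO₂/rate_H₂ = √(M_H₂/M_SO₂) = √(2.02/64.07) = √0.03153 = 0.1776.

0.1776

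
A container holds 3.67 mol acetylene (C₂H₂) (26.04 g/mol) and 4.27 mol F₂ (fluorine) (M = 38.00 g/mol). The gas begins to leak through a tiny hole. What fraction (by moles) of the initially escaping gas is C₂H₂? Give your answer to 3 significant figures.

0.509

Each component's effusion rate ∝ (its partial pressure)·(1/√M) ∝ n_i/√M_i.
So x_C₂H₂ in the escaping gas = (n_C₂H₂/√M_C₂H₂) / Σ(n_i/√M_i)
= (3.67/√26.04) / (3.67/√26.04 + 4.27/√38.00) = 0.7192/(0.7192 + 0.6927) = 0.509.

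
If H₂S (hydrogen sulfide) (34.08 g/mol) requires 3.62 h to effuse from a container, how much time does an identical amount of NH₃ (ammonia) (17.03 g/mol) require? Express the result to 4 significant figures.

2.559 h

Graham's law gives t_NH₃/t_H₂S = √(M_NH₃/M_H₂S) = √(17.03/34.08) = √0.4997 = 0.7069.
So the time for NH₃ is 3.62 × 0.7069 = 2.559 h.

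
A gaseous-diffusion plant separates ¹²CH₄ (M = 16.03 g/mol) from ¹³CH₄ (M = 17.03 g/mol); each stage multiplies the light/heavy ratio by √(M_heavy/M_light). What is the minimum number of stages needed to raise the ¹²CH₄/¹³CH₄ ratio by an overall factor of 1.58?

16

Single-stage factor α = √(17.03/16.03), so ln α = ½ ln(1.06238) = 0.03026.
Need α^N ≥ 1.58 ⇒ N ≥ ln(1.58) / ln α = 0.4574 / 0.03026 = 15.12.
Minimum whole number of stages: N = 16.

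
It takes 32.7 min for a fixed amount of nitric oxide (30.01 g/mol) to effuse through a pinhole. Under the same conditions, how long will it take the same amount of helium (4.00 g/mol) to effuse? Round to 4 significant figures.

11.94 min

Using Graham's law: t_He/t_NO = √(M_He/M_NO) = √(4.00/30.01) = √0.1333 = 0.3651.
So the time for He is 32.7 × 0.3651 = 11.94 min.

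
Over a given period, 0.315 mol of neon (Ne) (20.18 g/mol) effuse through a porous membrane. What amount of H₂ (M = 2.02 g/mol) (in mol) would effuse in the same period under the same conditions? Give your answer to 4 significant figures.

0.9956 mol

By Graham's law, rate_H₂/rate_Ne = √(M_Ne/M_H₂) = √(20.18/2.02) = √9.990 = 3.161.
So the amount for H₂ is 0.315 × 3.161 = 0.9956 mol.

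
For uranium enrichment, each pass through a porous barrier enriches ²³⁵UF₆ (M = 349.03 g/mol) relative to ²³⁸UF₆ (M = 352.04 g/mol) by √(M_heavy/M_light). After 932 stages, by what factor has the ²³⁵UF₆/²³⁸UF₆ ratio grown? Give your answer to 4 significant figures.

Each stage multiplies the ratio by α = √(352.04/349.03), so after 932 stages the overall factor is α^932 = (352.04/349.03)^(932/2).
= 1.00862^466 = 54.68.

54.68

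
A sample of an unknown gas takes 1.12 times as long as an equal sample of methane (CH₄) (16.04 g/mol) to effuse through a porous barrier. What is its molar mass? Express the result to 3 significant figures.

20.1 g/mol

From Graham's law, t_X/t_CH₄ = √(M_X/M_CH₄).
1.12 = √(M_X/16.04)
M_X = 16.04 × 1.12² = 16.04 × 1.254 = 20.1 g/mol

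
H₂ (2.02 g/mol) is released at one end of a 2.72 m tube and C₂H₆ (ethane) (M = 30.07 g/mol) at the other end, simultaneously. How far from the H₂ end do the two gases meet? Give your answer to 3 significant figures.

In equal time, each gas travels a distance ∝ its rate ∝ 1/√M, so d_H₂/d_C₂H₆ = √(M_C₂H₆/M_H₂) = √(30.07/2.02) = 3.858.
With d_H₂ + d_C₂H₆ = 2.72 m, d_C₂H₆ = 2.72/(1 + 3.858) = 0.5599 m.
d_H₂ = 2.72 − 0.5599 = 2.16 m.

2.16 m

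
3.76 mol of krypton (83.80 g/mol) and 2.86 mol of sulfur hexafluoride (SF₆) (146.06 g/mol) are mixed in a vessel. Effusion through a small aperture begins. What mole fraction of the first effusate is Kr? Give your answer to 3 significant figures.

0.634

Effusion rate of each component ∝ n_i/√M_i (partial pressure × 1/√M).
x_Kr(eff) = (n_Kr/√M_Kr) / (n_Kr/√M_Kr + n_SF₆/√M_SF₆)
= (3.76/√83.80) / (3.76/√83.80 + 2.86/√146.06) = 0.4107/(0.4107 + 0.2366) = 0.634.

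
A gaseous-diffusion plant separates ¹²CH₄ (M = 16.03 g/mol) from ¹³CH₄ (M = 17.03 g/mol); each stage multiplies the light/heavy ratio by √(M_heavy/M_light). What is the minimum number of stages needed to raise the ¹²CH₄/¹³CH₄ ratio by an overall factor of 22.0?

103

With α = √(17.03/16.03) per stage, ln α = ½ ln(1.06238) = 0.03026.
Need α^N ≥ 22.0 ⇒ N ≥ ln(22.0) / ln α = 3.091 / 0.03026 = 102.16.
Minimum whole number of stages: N = 103.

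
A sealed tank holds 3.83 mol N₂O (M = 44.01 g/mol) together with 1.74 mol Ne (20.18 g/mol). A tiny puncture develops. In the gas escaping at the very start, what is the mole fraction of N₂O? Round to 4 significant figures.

The effusion rate of species i is ∝ p_i/√M_i ∝ n_i/√M_i.
x_N₂O(eff) = (n_N₂O/√M_N₂O) / (n_N₂O/√M_N₂O + n_Ne/√M_Ne)
= (3.83/√44.01) / (3.83/√44.01 + 1.74/√20.18) = 0.5773/(0.5773 + 0.3873) = 0.5985.

0.5985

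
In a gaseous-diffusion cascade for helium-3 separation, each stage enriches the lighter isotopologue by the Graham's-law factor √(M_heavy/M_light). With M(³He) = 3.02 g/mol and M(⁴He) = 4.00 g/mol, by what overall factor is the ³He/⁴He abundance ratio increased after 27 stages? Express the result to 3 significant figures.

44.4

The single-stage factor is √(M_heavy/M_light), so 27 stages give [√(4.00/3.02)]^27 = (4.00/3.02)^(27/2).
= 1.32450^(27/2) = 44.4.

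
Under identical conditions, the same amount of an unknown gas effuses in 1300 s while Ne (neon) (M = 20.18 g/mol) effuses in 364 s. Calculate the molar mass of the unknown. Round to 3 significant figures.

257 g/mol

Using Graham's law: t_X/t_Ne = √(M_X/M_Ne).
1300/364 = 3.571 = √(M_X/20.18)
M_X = 20.18 × 3.571² = 20.18 × 12.76 = 257 g/mol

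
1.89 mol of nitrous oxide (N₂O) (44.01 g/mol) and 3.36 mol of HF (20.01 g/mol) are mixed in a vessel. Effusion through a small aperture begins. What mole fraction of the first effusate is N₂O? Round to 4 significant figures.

0.2750

Effusion rate of each component ∝ n_i/√M_i (partial pressure × 1/√M).
Mole fraction of N₂O in the effusate = (n_N₂O/√M_N₂O) / (n_N₂O/√M_N₂O + n_HF/√M_HF)
= (1.89/√44.01) / (1.89/√44.01 + 3.36/√20.01) = 0.2849/(0.2849 + 0.7511) = 0.2750.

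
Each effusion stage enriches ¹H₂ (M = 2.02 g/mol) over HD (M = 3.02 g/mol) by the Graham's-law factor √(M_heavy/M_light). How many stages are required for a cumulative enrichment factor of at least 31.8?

Single-stage factor α = √(3.02/2.02), so ln α = ½ ln(1.49505) = 0.2011.
Need α^N ≥ 31.8 ⇒ N ≥ ln(31.8) / ln α = 3.459 / 0.2011 = 17.20.
So at least 18 stages are needed.

18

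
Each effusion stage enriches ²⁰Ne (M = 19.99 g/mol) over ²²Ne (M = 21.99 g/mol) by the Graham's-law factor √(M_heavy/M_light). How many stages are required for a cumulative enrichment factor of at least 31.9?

With α = √(21.99/19.99) per stage, ln α = ½ ln(1.10005) = 0.04768.
Need α^N ≥ 31.9 ⇒ N ≥ ln(31.9) / ln α = 3.463 / 0.04768 = 72.63.
Minimum whole number of stages: N = 73.

73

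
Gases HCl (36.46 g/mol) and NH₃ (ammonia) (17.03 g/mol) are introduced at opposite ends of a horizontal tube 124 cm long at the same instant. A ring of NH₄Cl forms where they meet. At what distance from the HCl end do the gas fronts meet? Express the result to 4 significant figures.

The fronts meet when d_HCl + d_NH₃ = L with d_HCl/d_NH₃ = √(M_NH₃/M_HCl) (Graham's law). Here √(M_NH₃/M_HCl) = √(17.03/36.46) = 0.6834.
With d_HCl + d_NH₃ = 124 cm, d_NH₃ = 124/(1 + 0.6834) = 73.66 cm.
d_HCl = 124 − 73.66 = 50.34 cm.

50.34 cm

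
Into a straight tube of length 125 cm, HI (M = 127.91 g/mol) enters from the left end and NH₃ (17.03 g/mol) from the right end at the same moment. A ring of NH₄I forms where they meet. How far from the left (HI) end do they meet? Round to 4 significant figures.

In equal time, each gas travels a distance ∝ its rate ∝ 1/√M, so d_HI/d_NH₃ = √(M_NH₃/M_HI) = √(17.03/127.91) = 0.3649.
With d_HI + d_NH₃ = 125 cm, d_NH₃ = 125/(1 + 0.3649) = 91.58 cm.
d_HI = 125 − 91.58 = 33.42 cm.

33.42 cm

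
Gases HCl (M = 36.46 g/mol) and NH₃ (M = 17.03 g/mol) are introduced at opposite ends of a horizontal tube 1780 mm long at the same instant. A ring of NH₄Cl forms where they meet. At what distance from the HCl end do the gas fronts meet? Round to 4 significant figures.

Distances travelled in equal time are proportional to diffusion rates, so d_HCl/d_NH₃ = √(M_NH₃/M_HCl) = √(17.03/36.46) = 0.6834.
With d_HCl + d_NH₃ = 1780 mm, d_NH₃ = 1780/(1 + 0.6834) = 1057 mm.
d_HCl = 1780 − 1057 = 722.6 mm.

722.6 mm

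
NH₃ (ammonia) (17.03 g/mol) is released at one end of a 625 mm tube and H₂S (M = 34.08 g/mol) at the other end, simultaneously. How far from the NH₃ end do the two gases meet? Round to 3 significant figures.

366 mm

Graham's law gives d_NH₃/d_H₂S = rate_NH₃/rate_H₂S = √(M_H₂S/M_NH₃) = √(34.08/17.03) = 1.415.
With d_NH₃ + d_H₂S = 625 mm, d_H₂S = 625/(1 + 1.415) = 258.8 mm.
d_NH₃ = 625 − 258.8 = 366 mm.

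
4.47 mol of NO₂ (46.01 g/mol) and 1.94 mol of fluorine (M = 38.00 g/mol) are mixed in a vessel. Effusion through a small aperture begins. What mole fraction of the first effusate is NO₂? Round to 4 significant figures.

The effusion rate of species i is ∝ p_i/√M_i ∝ n_i/√M_i.
x_NO₂(eff) = (n_NO₂/√M_NO₂) / (n_NO₂/√M_NO₂ + n_F₂/√M_F₂)
= (4.47/√46.01) / (4.47/√46.01 + 1.94/√38.00) = 0.6590/(0.6590 + 0.3147) = 0.6768.

0.6768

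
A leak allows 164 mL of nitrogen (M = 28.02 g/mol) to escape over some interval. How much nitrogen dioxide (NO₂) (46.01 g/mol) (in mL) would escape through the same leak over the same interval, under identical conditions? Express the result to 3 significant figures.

Since effusion rate ∝ 1/√M, rate_NO₂/rate_N₂ = √(M_N₂/M_NO₂) = √(28.02/46.01) = √0.6090 = 0.7804.
So the volume for NO₂ is 164 × 0.7804 = 128 mL.

128 mL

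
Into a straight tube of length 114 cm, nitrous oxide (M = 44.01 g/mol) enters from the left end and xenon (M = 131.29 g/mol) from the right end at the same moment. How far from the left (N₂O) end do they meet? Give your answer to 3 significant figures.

Graham's law gives d_N₂O/d_Xe = rate_N₂O/rate_Xe = √(M_Xe/M_N₂O) = √(131.29/44.01) = 1.727.
With d_N₂O + d_Xe = 114 cm, d_Xe = 114/(1 + 1.727) = 41.80 cm.
d_N₂O = 114 − 41.80 = 72.2 cm.

72.2 cm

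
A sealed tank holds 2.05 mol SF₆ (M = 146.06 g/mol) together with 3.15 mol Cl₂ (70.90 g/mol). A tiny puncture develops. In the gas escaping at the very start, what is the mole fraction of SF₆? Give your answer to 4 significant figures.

0.3120

Rate_i ∝ x_i/√M_i (Graham's law weighted by mole fraction), so the effusate composition follows n_i/√M_i.
Mole fraction of SF₆ in the effusate = (n_SF₆/√M_SF₆) / (n_SF₆/√M_SF₆ + n_Cl₂/√M_Cl₂)
= (2.05/√146.06) / (2.05/√146.06 + 3.15/√70.90) = 0.1696/(0.1696 + 0.3741) = 0.3120.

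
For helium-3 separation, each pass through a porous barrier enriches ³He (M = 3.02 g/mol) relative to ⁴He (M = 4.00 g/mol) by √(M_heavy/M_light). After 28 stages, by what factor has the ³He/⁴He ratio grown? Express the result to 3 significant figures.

51.1

Each stage multiplies the ratio by α = √(4.00/3.02), so after 28 stages the overall factor is α^28 = (4.00/3.02)^(28/2).
= 1.32450^14 = 51.1.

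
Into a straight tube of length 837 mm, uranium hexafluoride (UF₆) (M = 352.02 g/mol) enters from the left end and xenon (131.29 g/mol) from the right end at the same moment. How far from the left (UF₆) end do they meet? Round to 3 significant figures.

317 mm

The fronts meet when d_UF₆ + d_Xe = L with d_UF₆/d_Xe = √(M_Xe/M_UF₆) (Graham's law). Here √(M_Xe/M_UF₆) = √(131.29/352.02) = 0.6107.
With d_UF₆ + d_Xe = 837 mm, d_Xe = 837/(1 + 0.6107) = 519.6 mm.
d_UF₆ = 837 − 519.6 = 317 mm.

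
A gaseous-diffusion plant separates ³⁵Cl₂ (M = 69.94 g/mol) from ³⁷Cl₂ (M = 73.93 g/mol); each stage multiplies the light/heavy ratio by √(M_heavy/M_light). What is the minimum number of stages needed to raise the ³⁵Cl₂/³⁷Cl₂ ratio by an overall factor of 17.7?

Per stage α = (73.93/69.94)^(1/2) = 1.05705^0.5, giving ln α = 0.02774.
Need α^N ≥ 17.7 ⇒ N ≥ ln(17.7) / ln α = 2.874 / 0.02774 = 103.59.
Rounding up, N = 104 stages.

104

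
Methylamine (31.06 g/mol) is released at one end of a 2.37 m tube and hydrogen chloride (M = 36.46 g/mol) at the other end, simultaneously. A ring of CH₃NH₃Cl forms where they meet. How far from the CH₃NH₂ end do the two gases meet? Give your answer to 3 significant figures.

1.23 m

In equal time, each gas travels a distance ∝ its rate ∝ 1/√M, so d_CH₃NH₂/d_HCl = √(M_HCl/M_CH₃NH₂) = √(36.46/31.06) = 1.083.
With d_CH₃NH₂ + d_HCl = 2.37 m, d_HCl = 2.37/(1 + 1.083) = 1.138 m.
d_CH₃NH₂ = 2.37 − 1.138 = 1.23 m.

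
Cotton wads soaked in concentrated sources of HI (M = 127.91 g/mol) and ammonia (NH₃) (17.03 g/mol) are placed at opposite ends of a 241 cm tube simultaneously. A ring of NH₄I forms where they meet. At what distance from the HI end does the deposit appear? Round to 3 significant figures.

In equal time, each gas travels a distance ∝ its rate ∝ 1/√M, so d_HI/d_NH₃ = √(M_NH₃/M_HI) = √(17.03/127.91) = 0.3649.
With d_HI + d_NH₃ = 241 cm, d_NH₃ = 241/(1 + 0.3649) = 176.6 cm.
d_HI = 241 − 176.6 = 64.4 cm.

64.4 cm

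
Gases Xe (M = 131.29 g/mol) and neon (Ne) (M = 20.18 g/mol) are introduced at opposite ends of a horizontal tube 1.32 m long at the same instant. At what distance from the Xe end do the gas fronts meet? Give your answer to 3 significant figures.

The fronts meet when d_Xe + d_Ne = L with d_Xe/d_Ne = √(M_Ne/M_Xe) (Graham's law). Here √(M_Ne/M_Xe) = √(20.18/131.29) = 0.3921.
With d_Xe + d_Ne = 1.32 m, d_Ne = 1.32/(1 + 0.3921) = 0.9482 m.
d_Xe = 1.32 − 0.9482 = 0.372 m.

0.372 m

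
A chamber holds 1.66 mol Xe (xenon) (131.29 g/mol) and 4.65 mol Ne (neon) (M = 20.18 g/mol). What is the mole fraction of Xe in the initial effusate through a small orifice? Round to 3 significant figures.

0.123

Rate_i ∝ x_i/√M_i (Graham's law weighted by mole fraction), so the effusate composition follows n_i/√M_i.
x_Xe(eff) = (n_Xe/√M_Xe) / (n_Xe/√M_Xe + n_Ne/√M_Ne)
= (1.66/√131.29) / (1.66/√131.29 + 4.65/√20.18) = 0.1449/(0.1449 + 1.035) = 0.123.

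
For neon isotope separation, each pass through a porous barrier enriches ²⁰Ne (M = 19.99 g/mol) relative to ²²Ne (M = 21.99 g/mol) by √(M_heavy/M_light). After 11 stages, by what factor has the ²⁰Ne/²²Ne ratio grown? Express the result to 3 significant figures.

Each stage multiplies the ratio by α = √(21.99/19.99), so after 11 stages the overall factor is α^11 = (21.99/19.99)^(11/2).
= 1.10005^(11/2) = 1.69.

1.69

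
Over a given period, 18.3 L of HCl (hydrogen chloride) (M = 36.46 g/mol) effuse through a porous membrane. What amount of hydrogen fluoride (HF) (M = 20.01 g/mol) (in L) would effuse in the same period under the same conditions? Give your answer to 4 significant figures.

By Graham's law, rate_HF/rate_HCl = √(M_HCl/M_HF) = √(36.46/20.01) = √1.822 = 1.350.
So the volume for HF is 18.3 × 1.350 = 24.70 L.

24.70 L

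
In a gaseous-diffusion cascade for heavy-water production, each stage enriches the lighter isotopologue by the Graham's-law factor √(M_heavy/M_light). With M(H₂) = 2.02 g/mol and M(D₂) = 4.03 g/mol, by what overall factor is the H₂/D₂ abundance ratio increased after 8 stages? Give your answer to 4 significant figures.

After 8 stages the ratio has grown by (√(4.03/2.02))^8 = (4.03/2.02)^(8/2).
= 1.99505^4 = 15.84.

15.84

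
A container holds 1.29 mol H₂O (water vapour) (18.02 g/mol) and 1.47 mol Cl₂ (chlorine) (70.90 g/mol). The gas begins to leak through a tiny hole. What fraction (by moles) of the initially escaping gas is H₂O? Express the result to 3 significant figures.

0.635

Rate_i ∝ x_i/√M_i (Graham's law weighted by mole fraction), so the effusate composition follows n_i/√M_i.
x_H₂O(eff) = (n_H₂O/√M_H₂O) / (n_H₂O/√M_H₂O + n_Cl₂/√M_Cl₂)
= (1.29/√18.02) / (1.29/√18.02 + 1.47/√70.90) = 0.3039/(0.3039 + 0.1746) = 0.635.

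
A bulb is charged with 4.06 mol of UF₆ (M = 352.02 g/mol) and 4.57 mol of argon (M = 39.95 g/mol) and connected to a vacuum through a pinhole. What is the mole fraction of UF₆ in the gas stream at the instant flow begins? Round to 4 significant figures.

The effusion rate of species i is ∝ p_i/√M_i ∝ n_i/√M_i.
Mole fraction of UF₆ in the effusate = (n_UF₆/√M_UF₆) / (n_UF₆/√M_UF₆ + n_Ar/√M_Ar)
= (4.06/√352.02) / (4.06/√352.02 + 4.57/√39.95) = 0.2164/(0.2164 + 0.7230) = 0.2303.

0.2303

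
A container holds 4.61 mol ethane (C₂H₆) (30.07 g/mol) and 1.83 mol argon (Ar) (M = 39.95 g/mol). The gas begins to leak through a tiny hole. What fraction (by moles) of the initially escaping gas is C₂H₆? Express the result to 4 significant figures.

0.7438

The effusion rate of species i is ∝ p_i/√M_i ∝ n_i/√M_i.
Mole fraction of C₂H₆ in the effusate = (n_C₂H₆/√M_C₂H₆) / (n_C₂H₆/√M_C₂H₆ + n_Ar/√M_Ar)
= (4.61/√30.07) / (4.61/√30.07 + 1.83/√39.95) = 0.8407/(0.8407 + 0.2895) = 0.7438.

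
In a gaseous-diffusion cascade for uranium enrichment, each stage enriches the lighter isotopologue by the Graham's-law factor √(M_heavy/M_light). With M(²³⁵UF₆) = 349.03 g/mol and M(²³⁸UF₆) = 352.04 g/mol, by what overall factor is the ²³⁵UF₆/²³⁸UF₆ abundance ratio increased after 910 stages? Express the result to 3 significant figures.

Each stage multiplies the ratio by α = √(352.04/349.03), so after 910 stages the overall factor is α^910 = (352.04/349.03)^(910/2).
= 1.00862^455 = 49.8.

49.8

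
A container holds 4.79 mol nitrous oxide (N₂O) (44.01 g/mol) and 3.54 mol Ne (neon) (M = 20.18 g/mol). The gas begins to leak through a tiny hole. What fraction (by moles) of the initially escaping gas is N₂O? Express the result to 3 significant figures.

0.478

The effusion rate of species i is ∝ p_i/√M_i ∝ n_i/√M_i.
x_N₂O(eff) = (n_N₂O/√M_N₂O) / (n_N₂O/√M_N₂O + n_Ne/√M_Ne)
= (4.79/√44.01) / (4.79/√44.01 + 3.54/√20.18) = 0.7220/(0.7220 + 0.7880) = 0.478.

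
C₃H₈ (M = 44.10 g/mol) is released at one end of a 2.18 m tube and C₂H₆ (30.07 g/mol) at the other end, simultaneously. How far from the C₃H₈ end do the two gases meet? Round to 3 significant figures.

0.986 m

Distances travelled in equal time are proportional to diffusion rates, so d_C₃H₈/d_C₂H₆ = √(M_C₂H₆/M_C₃H₈) = √(30.07/44.10) = 0.8257.
With d_C₃H₈ + d_C₂H₆ = 2.18 m, d_C₂H₆ = 2.18/(1 + 0.8257) = 1.194 m.
d_C₃H₈ = 2.18 − 1.194 = 0.986 m.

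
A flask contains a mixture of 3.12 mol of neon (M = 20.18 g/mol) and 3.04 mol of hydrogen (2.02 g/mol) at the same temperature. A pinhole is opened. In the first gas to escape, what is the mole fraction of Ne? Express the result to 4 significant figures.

Each component's effusion rate ∝ (its partial pressure)·(1/√M) ∝ n_i/√M_i.
Mole fraction of Ne in the effusate = (n_Ne/√M_Ne) / (n_Ne/√M_Ne + n_H₂/√M_H₂)
= (3.12/√20.18) / (3.12/√20.18 + 3.04/√2.02) = 0.6945/(0.6945 + 2.139) = 0.2451.

0.2451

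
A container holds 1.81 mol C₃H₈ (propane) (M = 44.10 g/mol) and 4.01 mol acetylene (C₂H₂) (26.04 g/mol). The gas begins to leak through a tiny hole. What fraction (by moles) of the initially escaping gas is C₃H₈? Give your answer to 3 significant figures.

Each component's effusion rate ∝ (its partial pressure)·(1/√M) ∝ n_i/√M_i.
x_C₃H₈(eff) = (n_C₃H₈/√M_C₃H₈) / (n_C₃H₈/√M_C₃H₈ + n_C₂H₂/√M_C₂H₂)
= (1.81/√44.10) / (1.81/√44.10 + 4.01/√26.04) = 0.2726/(0.2726 + 0.7858) = 0.258.

0.258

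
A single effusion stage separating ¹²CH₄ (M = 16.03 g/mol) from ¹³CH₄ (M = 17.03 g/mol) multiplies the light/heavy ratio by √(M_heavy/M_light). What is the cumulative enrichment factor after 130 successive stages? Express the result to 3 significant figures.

After 130 stages the ratio has grown by (√(17.03/16.03))^130 = (17.03/16.03)^(130/2).
= 1.06238^65 = 51.1.

51.1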